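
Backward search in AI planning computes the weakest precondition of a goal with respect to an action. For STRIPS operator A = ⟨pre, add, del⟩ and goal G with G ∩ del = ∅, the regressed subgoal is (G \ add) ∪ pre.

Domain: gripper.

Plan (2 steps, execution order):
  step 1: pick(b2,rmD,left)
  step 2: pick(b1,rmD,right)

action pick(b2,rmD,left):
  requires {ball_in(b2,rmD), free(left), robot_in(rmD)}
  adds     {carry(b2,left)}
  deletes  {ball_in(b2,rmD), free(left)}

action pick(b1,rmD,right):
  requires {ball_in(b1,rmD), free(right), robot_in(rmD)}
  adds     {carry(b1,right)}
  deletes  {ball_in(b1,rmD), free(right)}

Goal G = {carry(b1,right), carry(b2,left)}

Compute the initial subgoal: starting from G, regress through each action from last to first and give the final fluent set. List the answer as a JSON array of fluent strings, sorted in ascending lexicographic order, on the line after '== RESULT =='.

Work backward from the goal:
  through step 2 (pick(b1,rmD,right)): drop {carry(b1,right)}, keep {carry(b2,left)}, require {ball_in(b1,rmD), free(right), robot_in(rmD)}
    → {ball_in(b1,rmD), carry(b2,left), free(right), robot_in(rmD)}
  through step 1 (pick(b2,rmD,left)): drop {carry(b2,left)}, keep {ball_in(b1,rmD), free(right), robot_in(rmD)}, require {ball_in(b2,rmD), free(left), robot_in(rmD)}
    → {ball_in(b1,rmD), ball_in(b2,rmD), free(left), free(right), robot_in(rmD)}

== RESULT ==
["ball_in(b1,rmD)", "ball_in(b2,rmD)", "free(left)", "free(right)", "robot_in(rmD)"]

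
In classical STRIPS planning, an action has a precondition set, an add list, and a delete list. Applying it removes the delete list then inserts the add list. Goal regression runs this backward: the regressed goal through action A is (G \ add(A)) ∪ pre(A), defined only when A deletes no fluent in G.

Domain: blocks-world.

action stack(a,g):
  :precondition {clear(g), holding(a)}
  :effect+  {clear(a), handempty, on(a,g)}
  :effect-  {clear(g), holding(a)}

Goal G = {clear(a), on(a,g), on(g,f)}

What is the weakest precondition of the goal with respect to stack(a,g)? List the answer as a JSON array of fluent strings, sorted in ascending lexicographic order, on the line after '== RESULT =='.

Compute (G \ add) ∪ pre:
  G ∩ del = {}  (empty — regression defined)
  G \ add = {clear(a), on(a,g), on(g,f)} \ {clear(a), handempty, on(a,g)} = {on(g,f)}
  ∪ pre   = {on(g,f)} ∪ {clear(g), holding(a)}
          = {clear(g), holding(a), on(g,f)}

== RESULT ==
["clear(g)", "holding(a)", "on(g,f)"]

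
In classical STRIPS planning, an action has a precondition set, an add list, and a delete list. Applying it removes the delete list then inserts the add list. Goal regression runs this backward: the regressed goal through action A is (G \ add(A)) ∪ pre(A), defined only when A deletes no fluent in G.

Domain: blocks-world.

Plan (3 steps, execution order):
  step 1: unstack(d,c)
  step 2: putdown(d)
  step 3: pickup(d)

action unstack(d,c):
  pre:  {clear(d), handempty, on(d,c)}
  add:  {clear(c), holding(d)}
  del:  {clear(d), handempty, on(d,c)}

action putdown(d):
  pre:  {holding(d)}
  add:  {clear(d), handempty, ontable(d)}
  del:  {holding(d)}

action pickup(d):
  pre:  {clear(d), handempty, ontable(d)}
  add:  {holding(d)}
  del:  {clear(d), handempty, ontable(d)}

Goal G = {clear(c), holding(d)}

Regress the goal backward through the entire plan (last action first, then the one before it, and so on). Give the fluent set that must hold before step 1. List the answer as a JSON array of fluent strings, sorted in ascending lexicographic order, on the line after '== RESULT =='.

Work backward from the goal:
  through step 3 (pickup(d)): drop {holding(d)}, keep {clear(c)}, require {clear(d), handempty, ontable(d)}
    → {clear(c), clear(d), handempty, ontable(d)}
  through step 2 (putdown(d)): drop {clear(d), handempty, ontable(d)}, keep {clear(c)}, require {holding(d)}
    → {clear(c), holding(d)}
  through step 1 (unstack(d,c)): drop {clear(c), holding(d)}, keep {}, require {clear(d), handempty, on(d,c)}
    → {clear(d), handempty, on(d,c)}

== RESULT ==
["clear(d)", "handempty", "on(d,c)"]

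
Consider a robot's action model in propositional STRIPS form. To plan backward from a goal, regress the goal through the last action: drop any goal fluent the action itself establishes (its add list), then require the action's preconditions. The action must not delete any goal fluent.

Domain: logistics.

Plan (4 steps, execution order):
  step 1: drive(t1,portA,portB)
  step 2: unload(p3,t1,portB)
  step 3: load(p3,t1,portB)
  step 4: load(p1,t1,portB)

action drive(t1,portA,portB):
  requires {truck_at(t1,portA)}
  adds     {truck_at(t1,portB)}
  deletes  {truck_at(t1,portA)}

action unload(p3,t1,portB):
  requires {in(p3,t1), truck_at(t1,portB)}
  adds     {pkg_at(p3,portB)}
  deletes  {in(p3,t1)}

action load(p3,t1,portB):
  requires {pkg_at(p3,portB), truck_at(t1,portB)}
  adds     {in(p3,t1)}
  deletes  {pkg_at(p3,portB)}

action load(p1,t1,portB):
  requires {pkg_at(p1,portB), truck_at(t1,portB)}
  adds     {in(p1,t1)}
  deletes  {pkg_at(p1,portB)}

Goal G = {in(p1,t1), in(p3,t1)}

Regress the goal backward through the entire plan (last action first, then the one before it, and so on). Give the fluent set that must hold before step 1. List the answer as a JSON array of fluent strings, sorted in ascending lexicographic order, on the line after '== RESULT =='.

Work backward from the goal:
  through step 4 (load(p1,t1,portB)): drop {in(p1,t1)}, keep {in(p3,t1)}, require {pkg_at(p1,portB), truck_at(t1,portB)}
    → {in(p3,t1), pkg_at(p1,portB), truck_at(t1,portB)}
  through step 3 (load(p3,t1,portB)): drop {in(p3,t1)}, keep {pkg_at(p1,portB), truck_at(t1,portB)}, require {pkg_at(p3,portB), truck_at(t1,portB)}
    → {pkg_at(p1,portB), pkg_at(p3,portB), truck_at(t1,portB)}
  through step 2 (unload(p3,t1,portB)): drop {pkg_at(p3,portB)}, keep {pkg_at(p1,portB), truck_at(t1,portB)}, require {in(p3,t1), truck_at(t1,portB)}
    → {in(p3,t1), pkg_at(p1,portB), truck_at(t1,portB)}
  through step 1 (drive(t1,portA,portB)): drop {truck_at(t1,portB)}, keep {in(p3,t1), pkg_at(p1,portB)}, require {truck_at(t1,portA)}
    → {in(p3,t1), pkg_at(p1,portB), truck_at(t1,portA)}

== RESULT ==
["in(p3,t1)", "pkg_at(p1,portB)", "truck_at(t1,portA)"]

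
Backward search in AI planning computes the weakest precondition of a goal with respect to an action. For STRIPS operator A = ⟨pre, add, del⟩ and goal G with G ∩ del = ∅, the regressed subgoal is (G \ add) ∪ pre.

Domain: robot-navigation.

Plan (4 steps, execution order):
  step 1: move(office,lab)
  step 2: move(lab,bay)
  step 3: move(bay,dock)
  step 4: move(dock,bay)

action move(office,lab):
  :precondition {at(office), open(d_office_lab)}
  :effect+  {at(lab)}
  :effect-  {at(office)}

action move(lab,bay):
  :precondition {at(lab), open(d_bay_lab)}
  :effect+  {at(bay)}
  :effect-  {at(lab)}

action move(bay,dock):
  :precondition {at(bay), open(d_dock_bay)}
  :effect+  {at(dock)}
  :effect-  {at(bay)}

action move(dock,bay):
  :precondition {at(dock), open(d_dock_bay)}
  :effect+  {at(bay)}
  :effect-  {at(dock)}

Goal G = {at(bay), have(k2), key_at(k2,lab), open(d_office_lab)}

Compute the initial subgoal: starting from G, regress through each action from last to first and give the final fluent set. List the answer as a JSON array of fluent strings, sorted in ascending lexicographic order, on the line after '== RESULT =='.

Work backward from the goal:
  through step 4 (move(dock,bay)): drop {at(bay)}, keep {have(k2), key_at(k2,lab), open(d_office_lab)}, require {at(dock), open(d_dock_bay)}
    → {at(dock), have(k2), key_at(k2,lab), open(d_dock_bay), open(d_office_lab)}
  through step 3 (move(bay,dock)): drop {at(dock)}, keep {have(k2), key_at(k2,lab), open(d_dock_bay), open(d_office_lab)}, require {at(bay), open(d_dock_bay)}
    → {at(bay), have(k2), key_at(k2,lab), open(d_dock_bay), open(d_office_lab)}
  through step 2 (move(lab,bay)): drop {at(bay)}, keep {have(k2), key_at(k2,lab), open(d_dock_bay), open(d_office_lab)}, require {at(lab), open(d_bay_lab)}
    → {at(lab), have(k2), key_at(k2,lab), open(d_bay_lab), open(d_dock_bay), open(d_office_lab)}
  through step 1 (move(office,lab)): drop {at(lab)}, keep {have(k2), key_at(k2,lab), open(d_bay_lab), open(d_dock_bay), open(d_office_lab)}, require {at(office), open(d_office_lab)}
    → {at(office), have(k2), key_at(k2,lab), open(d_bay_lab), open(d_dock_bay), open(d_office_lab)}

== RESULT ==
["at(office)", "have(k2)", "key_at(k2,lab)", "open(d_bay_lab)", "open(d_dock_bay)", "open(d_office_lab)"]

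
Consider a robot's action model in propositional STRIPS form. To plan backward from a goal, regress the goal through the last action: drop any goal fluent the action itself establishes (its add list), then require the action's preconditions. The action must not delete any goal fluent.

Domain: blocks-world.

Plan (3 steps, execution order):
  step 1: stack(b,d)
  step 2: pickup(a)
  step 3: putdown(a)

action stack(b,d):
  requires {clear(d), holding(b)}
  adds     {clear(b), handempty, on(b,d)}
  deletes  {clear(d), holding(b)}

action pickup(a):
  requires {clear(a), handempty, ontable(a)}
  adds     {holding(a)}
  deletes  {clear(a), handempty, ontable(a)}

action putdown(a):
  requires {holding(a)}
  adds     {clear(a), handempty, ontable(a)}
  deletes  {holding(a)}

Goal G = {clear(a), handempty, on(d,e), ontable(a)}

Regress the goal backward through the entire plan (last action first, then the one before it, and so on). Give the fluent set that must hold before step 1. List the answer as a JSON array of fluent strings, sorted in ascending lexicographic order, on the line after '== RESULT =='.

Regress step by step:
  through step 3 (putdown(a)): drop {clear(a), handempty, ontable(a)}, keep {on(d,e)}, require {holding(a)}
    → {holding(a), on(d,e)}
  through step 2 (pickup(a)): drop {holding(a)}, keep {on(d,e)}, require {clear(a), handempty, ontable(a)}
    → {clear(a), handempty, on(d,e), ontable(a)}
  through step 1 (stack(b,d)): drop {handempty}, keep {clear(a), on(d,e), ontable(a)}, require {clear(d), holding(b)}
    → {clear(a), clear(d), holding(b), on(d,e), ontable(a)}

== RESULT ==
["clear(a)", "clear(d)", "holding(b)", "on(d,e)", "ontable(a)"]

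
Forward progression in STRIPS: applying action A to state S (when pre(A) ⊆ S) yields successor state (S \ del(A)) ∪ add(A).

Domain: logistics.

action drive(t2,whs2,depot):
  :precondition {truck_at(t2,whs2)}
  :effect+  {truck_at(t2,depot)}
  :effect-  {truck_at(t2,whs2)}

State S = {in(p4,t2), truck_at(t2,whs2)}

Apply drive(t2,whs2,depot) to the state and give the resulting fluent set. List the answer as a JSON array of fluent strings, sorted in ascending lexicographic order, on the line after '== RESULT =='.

Progress:
  pre ⊆ S: {truck_at(t2,whs2)} ⊆ S  — applicable
  S \ del = {in(p4,t2)}
  ∪ add   = {in(p4,t2), truck_at(t2,depot)}

== RESULT ==
["in(p4,t2)", "truck_at(t2,depot)"]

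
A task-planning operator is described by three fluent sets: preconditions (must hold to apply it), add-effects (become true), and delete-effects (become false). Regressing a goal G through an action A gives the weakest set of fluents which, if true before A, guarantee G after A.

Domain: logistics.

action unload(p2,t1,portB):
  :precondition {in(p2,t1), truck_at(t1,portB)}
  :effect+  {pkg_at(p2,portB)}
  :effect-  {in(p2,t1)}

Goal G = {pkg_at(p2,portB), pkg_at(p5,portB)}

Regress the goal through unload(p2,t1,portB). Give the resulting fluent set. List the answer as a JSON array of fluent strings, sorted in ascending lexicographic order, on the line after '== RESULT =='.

Compute (G \ add) ∪ pre:
  G ∩ del = {}  (empty — regression defined)
  G \ add = {pkg_at(p2,portB), pkg_at(p5,portB)} \ {pkg_at(p2,portB)} = {pkg_at(p5,portB)}
  ∪ pre   = {pkg_at(p5,portB)} ∪ {in(p2,t1), truck_at(t1,portB)}
          = {in(p2,t1), pkg_at(p5,portB), truck_at(t1,portB)}

== RESULT ==
["in(p2,t1)", "pkg_at(p5,portB)", "truck_at(t1,portB)"]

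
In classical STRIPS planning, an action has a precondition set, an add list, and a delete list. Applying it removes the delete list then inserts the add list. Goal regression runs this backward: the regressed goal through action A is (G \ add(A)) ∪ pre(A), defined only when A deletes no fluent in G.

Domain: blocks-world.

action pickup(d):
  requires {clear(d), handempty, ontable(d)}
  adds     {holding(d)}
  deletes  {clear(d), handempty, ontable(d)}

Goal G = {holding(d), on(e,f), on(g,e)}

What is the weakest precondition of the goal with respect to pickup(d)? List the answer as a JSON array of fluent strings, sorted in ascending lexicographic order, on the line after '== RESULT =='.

Regress:
  G ∩ del = {}  (empty — regression defined)
  G \ add = {holding(d), on(e,f), on(g,e)} \ {holding(d)} = {on(e,f), on(g,e)}
  ∪ pre   = {on(e,f), on(g,e)} ∪ {clear(d), handempty, ontable(d)}
          = {clear(d), handempty, on(e,f), on(g,e), ontable(d)}

== RESULT ==
["clear(d)", "handempty", "on(e,f)", "on(g,e)", "ontable(d)"]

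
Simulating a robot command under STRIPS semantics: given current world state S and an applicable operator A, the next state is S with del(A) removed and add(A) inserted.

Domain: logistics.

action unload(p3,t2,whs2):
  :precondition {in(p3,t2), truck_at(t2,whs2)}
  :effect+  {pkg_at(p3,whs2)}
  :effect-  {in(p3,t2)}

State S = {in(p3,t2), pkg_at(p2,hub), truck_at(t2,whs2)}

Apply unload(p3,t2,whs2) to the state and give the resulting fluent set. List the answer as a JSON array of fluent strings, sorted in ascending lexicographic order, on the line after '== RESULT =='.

Progress:
  pre ⊆ S: {in(p3,t2), truck_at(t2,whs2)} ⊆ S  — applicable
  S \ del = {pkg_at(p2,hub), truck_at(t2,whs2)}
  ∪ add   = {pkg_at(p2,hub), pkg_at(p3,whs2), truck_at(t2,whs2)}

== RESULT ==
["pkg_at(p2,hub)", "pkg_at(p3,whs2)", "truck_at(t2,whs2)"]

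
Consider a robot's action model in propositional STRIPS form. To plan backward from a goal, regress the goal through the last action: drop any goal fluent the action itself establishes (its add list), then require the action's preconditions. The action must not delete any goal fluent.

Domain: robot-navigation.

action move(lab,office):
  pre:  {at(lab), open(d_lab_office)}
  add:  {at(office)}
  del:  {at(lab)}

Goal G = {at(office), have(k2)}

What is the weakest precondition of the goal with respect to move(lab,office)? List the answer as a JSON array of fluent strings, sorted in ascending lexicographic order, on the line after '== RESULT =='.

Compute (G \ add) ∪ pre:
  G ∩ del = {}  (empty — regression defined)
  G \ add = {at(office), have(k2)} \ {at(office)} = {have(k2)}
  ∪ pre   = {have(k2)} ∪ {at(lab), open(d_lab_office)}
          = {at(lab), have(k2), open(d_lab_office)}

== RESULT ==
["at(lab)", "have(k2)", "open(d_lab_office)"]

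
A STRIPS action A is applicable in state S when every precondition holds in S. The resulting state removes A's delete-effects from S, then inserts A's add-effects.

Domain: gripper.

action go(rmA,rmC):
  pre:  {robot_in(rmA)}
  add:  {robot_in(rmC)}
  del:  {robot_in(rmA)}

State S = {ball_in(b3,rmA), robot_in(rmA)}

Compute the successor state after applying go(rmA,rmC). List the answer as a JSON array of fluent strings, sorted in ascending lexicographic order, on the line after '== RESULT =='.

Progress:
  pre ⊆ S: {robot_in(rmA)} ⊆ S  — applicable
  S \ del = {ball_in(b3,rmA)}
  ∪ add   = {ball_in(b3,rmA), robot_in(rmC)}

== RESULT ==
["ball_in(b3,rmA)", "robot_in(rmC)"]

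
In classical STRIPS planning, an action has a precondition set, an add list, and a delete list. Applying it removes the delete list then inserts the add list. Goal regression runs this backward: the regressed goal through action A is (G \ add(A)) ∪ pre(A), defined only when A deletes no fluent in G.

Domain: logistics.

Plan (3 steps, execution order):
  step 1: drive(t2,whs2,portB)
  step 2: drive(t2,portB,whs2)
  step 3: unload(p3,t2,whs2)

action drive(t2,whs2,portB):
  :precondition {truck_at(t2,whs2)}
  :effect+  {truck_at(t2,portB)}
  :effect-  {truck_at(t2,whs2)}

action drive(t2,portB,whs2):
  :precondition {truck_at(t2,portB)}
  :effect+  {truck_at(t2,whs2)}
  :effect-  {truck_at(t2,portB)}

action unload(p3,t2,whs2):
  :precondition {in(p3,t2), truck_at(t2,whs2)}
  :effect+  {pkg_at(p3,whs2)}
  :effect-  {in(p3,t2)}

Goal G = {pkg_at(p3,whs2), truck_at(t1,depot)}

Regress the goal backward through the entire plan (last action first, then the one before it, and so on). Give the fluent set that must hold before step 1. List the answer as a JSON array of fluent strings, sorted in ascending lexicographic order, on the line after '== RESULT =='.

Regress step by step:
  through step 3 (unload(p3,t2,whs2)): drop {pkg_at(p3,whs2)}, keep {truck_at(t1,depot)}, require {in(p3,t2), truck_at(t2,whs2)}
    → {in(p3,t2), truck_at(t1,depot), truck_at(t2,whs2)}
  through step 2 (drive(t2,portB,whs2)): drop {truck_at(t2,whs2)}, keep {in(p3,t2), truck_at(t1,depot)}, require {truck_at(t2,portB)}
    → {in(p3,t2), truck_at(t1,depot), truck_at(t2,portB)}
  through step 1 (drive(t2,whs2,portB)): drop {truck_at(t2,portB)}, keep {in(p3,t2), truck_at(t1,depot)}, require {truck_at(t2,whs2)}
    → {in(p3,t2), truck_at(t1,depot), truck_at(t2,whs2)}

== RESULT ==
["in(p3,t2)", "truck_at(t1,depot)", "truck_at(t2,whs2)"]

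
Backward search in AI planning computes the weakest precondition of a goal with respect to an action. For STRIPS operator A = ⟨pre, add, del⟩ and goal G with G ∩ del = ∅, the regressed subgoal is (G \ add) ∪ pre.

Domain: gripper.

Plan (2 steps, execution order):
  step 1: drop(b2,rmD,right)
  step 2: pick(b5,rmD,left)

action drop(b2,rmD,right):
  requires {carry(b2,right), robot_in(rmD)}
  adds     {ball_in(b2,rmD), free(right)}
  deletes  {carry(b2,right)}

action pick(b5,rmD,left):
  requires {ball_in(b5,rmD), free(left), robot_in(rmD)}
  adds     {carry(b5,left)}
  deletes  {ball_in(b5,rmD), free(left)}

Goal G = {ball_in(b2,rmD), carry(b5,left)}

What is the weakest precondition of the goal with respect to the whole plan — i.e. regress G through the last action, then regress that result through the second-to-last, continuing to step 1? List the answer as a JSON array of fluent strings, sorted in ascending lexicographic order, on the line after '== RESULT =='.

Regress step by step:
  through step 2 (pick(b5,rmD,left)): drop {carry(b5,left)}, keep {ball_in(b2,rmD)}, require {ball_in(b5,rmD), free(left), robot_in(rmD)}
    → {ball_in(b2,rmD), ball_in(b5,rmD), free(left), robot_in(rmD)}
  through step 1 (drop(b2,rmD,right)): drop {ball_in(b2,rmD)}, keep {ball_in(b5,rmD), free(left), robot_in(rmD)}, require {carry(b2,right), robot_in(rmD)}
    → {ball_in(b5,rmD), carry(b2,right), free(left), robot_in(rmD)}

== RESULT ==
["ball_in(b5,rmD)", "carry(b2,right)", "free(left)", "robot_in(rmD)"]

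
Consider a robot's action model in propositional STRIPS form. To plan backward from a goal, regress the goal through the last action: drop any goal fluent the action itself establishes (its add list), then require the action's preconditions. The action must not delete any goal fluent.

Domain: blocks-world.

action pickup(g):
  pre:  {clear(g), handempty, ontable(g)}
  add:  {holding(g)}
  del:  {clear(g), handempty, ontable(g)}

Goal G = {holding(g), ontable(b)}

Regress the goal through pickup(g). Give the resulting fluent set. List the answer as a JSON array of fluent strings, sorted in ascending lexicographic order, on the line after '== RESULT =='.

Regress:
  G ∩ del = {}  (empty — regression defined)
  G \ add = {holding(g), ontable(b)} \ {holding(g)} = {ontable(b)}
  ∪ pre   = {ontable(b)} ∪ {clear(g), handempty, ontable(g)}
          = {clear(g), handempty, ontable(b), ontable(g)}

== RESULT ==
["clear(g)", "handempty", "ontable(b)", "ontable(g)"]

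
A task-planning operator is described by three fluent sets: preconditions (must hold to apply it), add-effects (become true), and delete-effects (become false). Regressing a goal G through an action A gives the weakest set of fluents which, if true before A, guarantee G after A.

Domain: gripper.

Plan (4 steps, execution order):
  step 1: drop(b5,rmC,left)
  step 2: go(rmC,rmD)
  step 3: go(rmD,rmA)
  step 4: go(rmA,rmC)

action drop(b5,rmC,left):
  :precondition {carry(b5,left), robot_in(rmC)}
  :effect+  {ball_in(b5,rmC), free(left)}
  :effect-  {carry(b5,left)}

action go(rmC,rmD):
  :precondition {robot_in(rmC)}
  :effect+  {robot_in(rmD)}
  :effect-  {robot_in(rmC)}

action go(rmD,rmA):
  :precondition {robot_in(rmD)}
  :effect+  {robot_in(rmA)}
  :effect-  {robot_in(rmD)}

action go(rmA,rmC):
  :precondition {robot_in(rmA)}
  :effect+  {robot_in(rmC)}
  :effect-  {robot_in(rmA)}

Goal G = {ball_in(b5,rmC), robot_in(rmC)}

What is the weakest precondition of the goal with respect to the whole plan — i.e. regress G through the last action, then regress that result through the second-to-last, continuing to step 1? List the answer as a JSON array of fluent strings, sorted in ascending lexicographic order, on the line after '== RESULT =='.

Regress step by step:
  through step 4 (go(rmA,rmC)): drop {robot_in(rmC)}, keep {ball_in(b5,rmC)}, require {robot_in(rmA)}
    → {ball_in(b5,rmC), robot_in(rmA)}
  through step 3 (go(rmD,rmA)): drop {robot_in(rmA)}, keep {ball_in(b5,rmC)}, require {robot_in(rmD)}
    → {ball_in(b5,rmC), robot_in(rmD)}
  through step 2 (go(rmC,rmD)): drop {robot_in(rmD)}, keep {ball_in(b5,rmC)}, require {robot_in(rmC)}
    → {ball_in(b5,rmC), robot_in(rmC)}
  through step 1 (drop(b5,rmC,left)): drop {ball_in(b5,rmC)}, keep {robot_in(rmC)}, require {carry(b5,left), robot_in(rmC)}
    → {carry(b5,left), robot_in(rmC)}

== RESULT ==
["carry(b5,left)", "robot_in(rmC)"]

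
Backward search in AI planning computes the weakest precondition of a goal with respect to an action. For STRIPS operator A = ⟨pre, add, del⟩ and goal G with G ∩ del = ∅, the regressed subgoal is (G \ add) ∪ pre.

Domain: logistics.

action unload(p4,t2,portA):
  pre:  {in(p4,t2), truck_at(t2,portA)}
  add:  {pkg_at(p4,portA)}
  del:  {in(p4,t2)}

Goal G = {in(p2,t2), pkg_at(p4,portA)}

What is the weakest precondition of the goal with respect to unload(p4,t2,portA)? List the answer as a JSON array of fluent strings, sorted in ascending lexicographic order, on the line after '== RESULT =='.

Regress:
  G ∩ del = {}  (empty — regression defined)
  G \ add = {in(p2,t2), pkg_at(p4,portA)} \ {pkg_at(p4,portA)} = {in(p2,t2)}
  ∪ pre   = {in(p2,t2)} ∪ {in(p4,t2), truck_at(t2,portA)}
          = {in(p2,t2), in(p4,t2), truck_at(t2,portA)}

== RESULT ==
["in(p2,t2)", "in(p4,t2)", "truck_at(t2,portA)"]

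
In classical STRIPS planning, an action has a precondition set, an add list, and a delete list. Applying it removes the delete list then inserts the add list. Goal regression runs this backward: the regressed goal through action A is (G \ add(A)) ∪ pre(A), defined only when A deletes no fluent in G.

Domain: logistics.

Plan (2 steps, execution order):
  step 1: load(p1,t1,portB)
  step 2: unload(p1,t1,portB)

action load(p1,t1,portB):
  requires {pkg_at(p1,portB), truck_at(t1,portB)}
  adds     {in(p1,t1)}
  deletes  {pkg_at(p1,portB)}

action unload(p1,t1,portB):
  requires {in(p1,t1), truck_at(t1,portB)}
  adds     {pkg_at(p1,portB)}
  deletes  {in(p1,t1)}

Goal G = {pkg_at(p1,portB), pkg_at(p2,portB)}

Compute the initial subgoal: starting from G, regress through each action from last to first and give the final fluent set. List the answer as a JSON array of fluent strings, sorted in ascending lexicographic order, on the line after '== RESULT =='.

Regress step by step:
  through step 2 (unload(p1,t1,portB)): drop {pkg_at(p1,portB)}, keep {pkg_at(p2,portB)}, require {in(p1,t1), truck_at(t1,portB)}
    → {in(p1,t1), pkg_at(p2,portB), truck_at(t1,portB)}
  through step 1 (load(p1,t1,portB)): drop {in(p1,t1)}, keep {pkg_at(p2,portB), truck_at(t1,portB)}, require {pkg_at(p1,portB), truck_at(t1,portB)}
    → {pkg_at(p1,portB), pkg_at(p2,portB), truck_at(t1,portB)}

== RESULT ==
["pkg_at(p1,portB)", "pkg_at(p2,portB)", "truck_at(t1,portB)"]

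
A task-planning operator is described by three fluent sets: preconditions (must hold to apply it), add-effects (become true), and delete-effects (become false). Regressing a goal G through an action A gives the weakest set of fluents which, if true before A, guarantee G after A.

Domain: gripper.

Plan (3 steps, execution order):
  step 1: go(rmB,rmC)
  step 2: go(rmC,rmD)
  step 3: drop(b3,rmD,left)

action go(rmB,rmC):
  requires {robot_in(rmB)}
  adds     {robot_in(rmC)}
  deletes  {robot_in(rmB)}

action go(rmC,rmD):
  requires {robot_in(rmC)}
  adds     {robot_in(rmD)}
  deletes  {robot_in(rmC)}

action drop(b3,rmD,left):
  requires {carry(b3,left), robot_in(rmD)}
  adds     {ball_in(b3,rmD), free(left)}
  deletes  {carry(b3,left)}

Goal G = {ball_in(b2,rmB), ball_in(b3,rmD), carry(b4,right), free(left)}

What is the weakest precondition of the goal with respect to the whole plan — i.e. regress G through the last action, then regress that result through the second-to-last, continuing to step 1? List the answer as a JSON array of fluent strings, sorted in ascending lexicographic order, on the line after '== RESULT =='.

Regress step by step:
  through step 3 (drop(b3,rmD,left)): drop {ball_in(b3,rmD), free(left)}, keep {ball_in(b2,rmB), carry(b4,right)}, require {carry(b3,left), robot_in(rmD)}
    → {ball_in(b2,rmB), carry(b3,left), carry(b4,right), robot_in(rmD)}
  through step 2 (go(rmC,rmD)): drop {robot_in(rmD)}, keep {ball_in(b2,rmB), carry(b3,left), carry(b4,right)}, require {robot_in(rmC)}
    → {ball_in(b2,rmB), carry(b3,left), carry(b4,right), robot_in(rmC)}
  through step 1 (go(rmB,rmC)): drop {robot_in(rmC)}, keep {ball_in(b2,rmB), carry(b3,left), carry(b4,right)}, require {robot_in(rmB)}
    → {ball_in(b2,rmB), carry(b3,left), carry(b4,right), robot_in(rmB)}

== RESULT ==
["ball_in(b2,rmB)", "carry(b3,left)", "carry(b4,right)", "robot_in(rmB)"]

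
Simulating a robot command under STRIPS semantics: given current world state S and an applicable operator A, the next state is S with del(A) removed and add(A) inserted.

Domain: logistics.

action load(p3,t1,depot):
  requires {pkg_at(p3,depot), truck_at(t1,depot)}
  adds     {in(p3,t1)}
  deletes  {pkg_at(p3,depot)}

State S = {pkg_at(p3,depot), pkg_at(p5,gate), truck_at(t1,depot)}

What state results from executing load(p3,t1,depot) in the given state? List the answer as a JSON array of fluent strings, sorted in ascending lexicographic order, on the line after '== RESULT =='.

Compute (S \ del) ∪ add:
  pre ⊆ S: {pkg_at(p3,depot), truck_at(t1,depot)} ⊆ S  — applicable
  S \ del = {pkg_at(p5,gate), truck_at(t1,depot)}
  ∪ add   = {in(p3,t1), pkg_at(p5,gate), truck_at(t1,depot)}

== RESULT ==
["in(p3,t1)", "pkg_at(p5,gate)", "truck_at(t1,depot)"]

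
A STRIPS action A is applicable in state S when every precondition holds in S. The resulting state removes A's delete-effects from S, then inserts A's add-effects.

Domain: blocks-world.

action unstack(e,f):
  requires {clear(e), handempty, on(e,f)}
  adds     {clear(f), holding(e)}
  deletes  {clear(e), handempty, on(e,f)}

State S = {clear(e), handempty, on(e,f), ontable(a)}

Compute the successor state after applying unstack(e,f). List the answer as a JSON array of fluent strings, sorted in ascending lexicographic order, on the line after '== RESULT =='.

Compute (S \ del) ∪ add:
  pre ⊆ S: {clear(e), handempty, on(e,f)} ⊆ S  — applicable
  S \ del = {ontable(a)}
  ∪ add   = {clear(f), holding(e), ontable(a)}

== RESULT ==
["clear(f)", "holding(e)", "ontable(a)"]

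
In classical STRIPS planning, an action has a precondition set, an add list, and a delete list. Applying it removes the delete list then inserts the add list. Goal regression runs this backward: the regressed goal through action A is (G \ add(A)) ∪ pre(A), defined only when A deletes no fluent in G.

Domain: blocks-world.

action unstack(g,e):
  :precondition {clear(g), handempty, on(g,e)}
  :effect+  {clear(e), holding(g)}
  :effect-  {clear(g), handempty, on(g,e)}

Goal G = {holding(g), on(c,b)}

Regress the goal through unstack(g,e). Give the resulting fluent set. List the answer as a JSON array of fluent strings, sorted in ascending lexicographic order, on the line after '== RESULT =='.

Compute (G \ add) ∪ pre:
  G ∩ del = {}  (empty — regression defined)
  G \ add = {holding(g), on(c,b)} \ {clear(e), holding(g)} = {on(c,b)}
  ∪ pre   = {on(c,b)} ∪ {clear(g), handempty, on(g,e)}
          = {clear(g), handempty, on(c,b), on(g,e)}

== RESULT ==
["clear(g)", "handempty", "on(c,b)", "on(g,e)"]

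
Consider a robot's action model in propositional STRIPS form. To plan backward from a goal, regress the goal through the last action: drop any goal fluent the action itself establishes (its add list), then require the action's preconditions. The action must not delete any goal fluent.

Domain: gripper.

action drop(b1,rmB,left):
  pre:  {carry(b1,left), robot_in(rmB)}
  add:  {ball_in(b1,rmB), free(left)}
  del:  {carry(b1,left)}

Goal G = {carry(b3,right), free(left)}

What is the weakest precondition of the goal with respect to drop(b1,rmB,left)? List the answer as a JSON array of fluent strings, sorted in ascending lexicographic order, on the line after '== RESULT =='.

Regress:
  G ∩ del = {}  (empty — regression defined)
  G \ add = {carry(b3,right), free(left)} \ {ball_in(b1,rmB), free(left)} = {carry(b3,right)}
  ∪ pre   = {carry(b3,right)} ∪ {carry(b1,left), robot_in(rmB)}
          = {carry(b1,left), carry(b3,right), robot_in(rmB)}

== RESULT ==
["carry(b1,left)", "carry(b3,right)", "robot_in(rmB)"]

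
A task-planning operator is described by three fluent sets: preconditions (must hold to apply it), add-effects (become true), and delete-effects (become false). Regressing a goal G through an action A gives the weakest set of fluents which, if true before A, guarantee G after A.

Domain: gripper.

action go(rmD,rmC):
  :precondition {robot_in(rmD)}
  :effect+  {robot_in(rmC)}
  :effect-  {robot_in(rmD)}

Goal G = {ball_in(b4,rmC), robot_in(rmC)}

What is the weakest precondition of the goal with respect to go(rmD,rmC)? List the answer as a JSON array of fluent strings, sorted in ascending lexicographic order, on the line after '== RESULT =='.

Compute (G \ add) ∪ pre:
  G ∩ del = {}  (empty — regression defined)
  G \ add = {ball_in(b4,rmC), robot_in(rmC)} \ {robot_in(rmC)} = {ball_in(b4,rmC)}
  ∪ pre   = {ball_in(b4,rmC)} ∪ {robot_in(rmD)}
          = {ball_in(b4,rmC), robot_in(rmD)}

== RESULT ==
["ball_in(b4,rmC)", "robot_in(rmD)"]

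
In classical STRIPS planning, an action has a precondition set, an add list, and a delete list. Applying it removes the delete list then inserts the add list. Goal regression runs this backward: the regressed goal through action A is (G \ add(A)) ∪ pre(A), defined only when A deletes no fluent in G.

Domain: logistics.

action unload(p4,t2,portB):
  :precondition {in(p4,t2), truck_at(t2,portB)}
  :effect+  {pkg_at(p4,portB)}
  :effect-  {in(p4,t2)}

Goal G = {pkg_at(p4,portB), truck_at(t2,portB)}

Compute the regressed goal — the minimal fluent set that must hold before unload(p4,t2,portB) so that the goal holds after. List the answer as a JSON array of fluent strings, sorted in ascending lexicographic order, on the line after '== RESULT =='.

Compute (G \ add) ∪ pre:
  G ∩ del = {}  (empty — regression defined)
  G \ add = {pkg_at(p4,portB), truck_at(t2,portB)} \ {pkg_at(p4,portB)} = {truck_at(t2,portB)}
  ∪ pre   = {truck_at(t2,portB)} ∪ {in(p4,t2), truck_at(t2,portB)}
          = {in(p4,t2), truck_at(t2,portB)}

== RESULT ==
["in(p4,t2)", "truck_at(t2,portB)"]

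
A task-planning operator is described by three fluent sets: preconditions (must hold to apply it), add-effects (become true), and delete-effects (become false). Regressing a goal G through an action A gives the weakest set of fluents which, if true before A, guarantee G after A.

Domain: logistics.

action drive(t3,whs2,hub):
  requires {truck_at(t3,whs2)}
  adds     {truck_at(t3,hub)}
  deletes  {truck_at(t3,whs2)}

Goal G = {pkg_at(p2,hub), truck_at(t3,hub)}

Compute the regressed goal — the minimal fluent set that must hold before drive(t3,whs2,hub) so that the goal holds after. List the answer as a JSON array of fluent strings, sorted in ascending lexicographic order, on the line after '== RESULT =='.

Regress:
  G ∩ del = {}  (empty — regression defined)
  G \ add = {pkg_at(p2,hub), truck_at(t3,hub)} \ {truck_at(t3,hub)} = {pkg_at(p2,hub)}
  ∪ pre   = {pkg_at(p2,hub)} ∪ {truck_at(t3,whs2)}
          = {pkg_at(p2,hub), truck_at(t3,whs2)}

== RESULT ==
["pkg_at(p2,hub)", "truck_at(t3,whs2)"]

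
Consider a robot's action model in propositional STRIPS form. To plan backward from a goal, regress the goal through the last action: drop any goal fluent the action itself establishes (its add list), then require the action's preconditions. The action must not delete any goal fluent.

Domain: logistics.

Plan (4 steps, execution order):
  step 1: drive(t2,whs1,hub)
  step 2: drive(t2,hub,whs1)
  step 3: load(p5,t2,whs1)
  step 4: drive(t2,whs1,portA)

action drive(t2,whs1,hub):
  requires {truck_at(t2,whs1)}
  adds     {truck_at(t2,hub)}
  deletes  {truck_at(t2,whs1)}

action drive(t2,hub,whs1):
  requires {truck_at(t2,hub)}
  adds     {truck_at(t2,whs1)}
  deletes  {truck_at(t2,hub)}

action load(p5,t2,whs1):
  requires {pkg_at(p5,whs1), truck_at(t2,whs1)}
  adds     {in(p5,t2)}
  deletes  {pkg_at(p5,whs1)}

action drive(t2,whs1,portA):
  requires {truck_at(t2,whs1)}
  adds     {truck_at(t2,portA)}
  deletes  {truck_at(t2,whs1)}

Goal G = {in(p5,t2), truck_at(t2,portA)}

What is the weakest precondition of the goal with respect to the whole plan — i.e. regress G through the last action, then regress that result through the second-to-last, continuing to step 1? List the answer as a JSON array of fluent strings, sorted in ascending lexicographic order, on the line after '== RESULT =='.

Regress step by step:
  through step 4 (drive(t2,whs1,portA)): drop {truck_at(t2,portA)}, keep {in(p5,t2)}, require {truck_at(t2,whs1)}
    → {in(p5,t2), truck_at(t2,whs1)}
  through step 3 (load(p5,t2,whs1)): drop {in(p5,t2)}, keep {truck_at(t2,whs1)}, require {pkg_at(p5,whs1), truck_at(t2,whs1)}
    → {pkg_at(p5,whs1), truck_at(t2,whs1)}
  through step 2 (drive(t2,hub,whs1)): drop {truck_at(t2,whs1)}, keep {pkg_at(p5,whs1)}, require {truck_at(t2,hub)}
    → {pkg_at(p5,whs1), truck_at(t2,hub)}
  through step 1 (drive(t2,whs1,hub)): drop {truck_at(t2,hub)}, keep {pkg_at(p5,whs1)}, require {truck_at(t2,whs1)}
    → {pkg_at(p5,whs1), truck_at(t2,whs1)}

== RESULT ==
["pkg_at(p5,whs1)", "truck_at(t2,whs1)"]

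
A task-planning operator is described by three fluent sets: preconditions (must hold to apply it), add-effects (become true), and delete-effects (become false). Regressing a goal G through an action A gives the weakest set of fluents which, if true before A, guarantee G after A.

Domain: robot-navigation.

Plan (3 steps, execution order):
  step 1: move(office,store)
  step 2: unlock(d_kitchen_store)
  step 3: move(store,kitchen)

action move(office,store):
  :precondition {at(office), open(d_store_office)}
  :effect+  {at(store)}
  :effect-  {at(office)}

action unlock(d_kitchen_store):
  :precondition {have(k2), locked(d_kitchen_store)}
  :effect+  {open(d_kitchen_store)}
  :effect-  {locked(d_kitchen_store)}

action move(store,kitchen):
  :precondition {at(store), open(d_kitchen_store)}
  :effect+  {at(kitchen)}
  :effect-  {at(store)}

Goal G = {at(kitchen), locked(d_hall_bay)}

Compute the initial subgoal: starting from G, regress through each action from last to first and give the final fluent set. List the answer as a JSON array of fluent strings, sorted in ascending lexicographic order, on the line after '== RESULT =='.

Regress step by step:
  through step 3 (move(store,kitchen)): drop {at(kitchen)}, keep {locked(d_hall_bay)}, require {at(store), open(d_kitchen_store)}
    → {at(store), locked(d_hall_bay), open(d_kitchen_store)}
  through step 2 (unlock(d_kitchen_store)): drop {open(d_kitchen_store)}, keep {at(store), locked(d_hall_bay)}, require {have(k2), locked(d_kitchen_store)}
    → {at(store), have(k2), locked(d_hall_bay), locked(d_kitchen_store)}
  through step 1 (move(office,store)): drop {at(store)}, keep {have(k2), locked(d_hall_bay), locked(d_kitchen_store)}, require {at(office), open(d_store_office)}
    → {at(office), have(k2), locked(d_hall_bay), locked(d_kitchen_store), open(d_store_office)}

== RESULT ==
["at(office)", "have(k2)", "locked(d_hall_bay)", "locked(d_kitchen_store)", "open(d_store_office)"]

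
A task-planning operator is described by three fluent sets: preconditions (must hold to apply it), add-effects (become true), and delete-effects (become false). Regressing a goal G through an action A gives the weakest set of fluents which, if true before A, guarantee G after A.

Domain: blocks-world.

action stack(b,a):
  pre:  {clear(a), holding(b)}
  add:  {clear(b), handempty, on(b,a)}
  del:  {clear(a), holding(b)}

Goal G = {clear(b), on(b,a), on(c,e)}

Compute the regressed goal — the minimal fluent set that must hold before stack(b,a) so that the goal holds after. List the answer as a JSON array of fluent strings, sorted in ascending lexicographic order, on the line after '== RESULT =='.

Compute (G \ add) ∪ pre:
  G ∩ del = {}  (empty — regression defined)
  G \ add = {clear(b), on(b,a), on(c,e)} \ {clear(b), handempty, on(b,a)} = {on(c,e)}
  ∪ pre   = {on(c,e)} ∪ {clear(a), holding(b)}
          = {clear(a), holding(b), on(c,e)}

== RESULT ==
["clear(a)", "holding(b)", "on(c,e)"]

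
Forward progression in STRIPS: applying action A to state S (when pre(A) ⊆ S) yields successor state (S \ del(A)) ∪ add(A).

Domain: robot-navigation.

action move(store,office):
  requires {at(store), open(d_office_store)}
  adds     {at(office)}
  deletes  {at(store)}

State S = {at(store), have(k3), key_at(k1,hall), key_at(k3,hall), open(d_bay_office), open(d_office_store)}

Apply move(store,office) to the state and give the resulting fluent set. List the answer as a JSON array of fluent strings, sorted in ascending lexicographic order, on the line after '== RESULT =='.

Progress:
  pre ⊆ S: {at(store), open(d_office_store)} ⊆ S  — applicable
  S \ del = {have(k3), key_at(k1,hall), key_at(k3,hall), open(d_bay_office), open(d_office_store)}
  ∪ add   = {at(office), have(k3), key_at(k1,hall), key_at(k3,hall), open(d_bay_office), open(d_office_store)}

== RESULT ==
["at(office)", "have(k3)", "key_at(k1,hall)", "key_at(k3,hall)", "open(d_bay_office)", "open(d_office_store)"]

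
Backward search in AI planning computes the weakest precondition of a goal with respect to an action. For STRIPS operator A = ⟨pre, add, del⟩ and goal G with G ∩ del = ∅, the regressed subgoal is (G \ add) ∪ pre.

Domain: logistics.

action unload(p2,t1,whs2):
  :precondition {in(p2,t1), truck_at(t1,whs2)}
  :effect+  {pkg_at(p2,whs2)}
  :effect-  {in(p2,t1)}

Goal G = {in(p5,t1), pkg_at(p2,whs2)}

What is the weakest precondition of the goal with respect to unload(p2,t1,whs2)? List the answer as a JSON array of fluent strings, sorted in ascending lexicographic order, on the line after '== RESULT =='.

Regress:
  G ∩ del = {}  (empty — regression defined)
  G \ add = {in(p5,t1), pkg_at(p2,whs2)} \ {pkg_at(p2,whs2)} = {in(p5,t1)}
  ∪ pre   = {in(p5,t1)} ∪ {in(p2,t1), truck_at(t1,whs2)}
          = {in(p2,t1), in(p5,t1), truck_at(t1,whs2)}

== RESULT ==
["in(p2,t1)", "in(p5,t1)", "truck_at(t1,whs2)"]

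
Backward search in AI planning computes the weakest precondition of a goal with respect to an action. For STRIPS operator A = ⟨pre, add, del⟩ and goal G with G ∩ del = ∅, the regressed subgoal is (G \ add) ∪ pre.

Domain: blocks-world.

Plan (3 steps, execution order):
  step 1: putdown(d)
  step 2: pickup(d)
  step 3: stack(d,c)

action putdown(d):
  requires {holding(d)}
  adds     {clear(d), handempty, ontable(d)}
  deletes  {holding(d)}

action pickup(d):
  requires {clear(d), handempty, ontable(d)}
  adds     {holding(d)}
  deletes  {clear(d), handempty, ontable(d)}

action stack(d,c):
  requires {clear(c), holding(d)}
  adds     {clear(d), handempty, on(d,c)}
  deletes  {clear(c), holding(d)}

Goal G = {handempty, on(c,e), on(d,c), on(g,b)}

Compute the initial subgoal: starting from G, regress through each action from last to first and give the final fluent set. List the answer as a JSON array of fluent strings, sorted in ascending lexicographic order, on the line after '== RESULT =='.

Work backward from the goal:
  through step 3 (stack(d,c)): drop {handempty, on(d,c)}, keep {on(c,e), on(g,b)}, require {clear(c), holding(d)}
    → {clear(c), holding(d), on(c,e), on(g,b)}
  through step 2 (pickup(d)): drop {holding(d)}, keep {clear(c), on(c,e), on(g,b)}, require {clear(d), handempty, ontable(d)}
    → {clear(c), clear(d), handempty, on(c,e), on(g,b), ontable(d)}
  through step 1 (putdown(d)): drop {clear(d), handempty, ontable(d)}, keep {clear(c), on(c,e), on(g,b)}, require {holding(d)}
    → {clear(c), holding(d), on(c,e), on(g,b)}

== RESULT ==
["clear(c)", "holding(d)", "on(c,e)", "on(g,b)"]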